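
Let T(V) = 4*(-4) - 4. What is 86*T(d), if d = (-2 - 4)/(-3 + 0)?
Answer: -1720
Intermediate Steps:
d = 2 (d = -6/(-3) = -6*(-1/3) = 2)
T(V) = -20 (T(V) = -16 - 4 = -20)
86*T(d) = 86*(-20) = -1720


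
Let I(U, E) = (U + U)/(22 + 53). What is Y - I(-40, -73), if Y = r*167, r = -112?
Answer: -280544/15 ≈ -18703.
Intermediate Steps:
I(U, E) = 2*U/75 (I(U, E) = (2*U)/75 = (2*U)*(1/75) = 2*U/75)
Y = -18704 (Y = -112*167 = -18704)
Y - I(-40, -73) = -18704 - 2*(-40)/75 = -18704 - 1*(-16/15) = -18704 + 16/15 = -280544/15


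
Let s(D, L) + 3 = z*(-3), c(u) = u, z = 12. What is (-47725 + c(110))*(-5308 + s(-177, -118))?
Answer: 254597405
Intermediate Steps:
s(D, L) = -39 (s(D, L) = -3 + 12*(-3) = -3 - 36 = -39)
(-47725 + c(110))*(-5308 + s(-177, -118)) = (-47725 + 110)*(-5308 - 39) = -47615*(-5347) = 254597405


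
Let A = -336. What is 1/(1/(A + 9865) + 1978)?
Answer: 9529/18848363 ≈ 0.00050556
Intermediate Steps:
1/(1/(A + 9865) + 1978) = 1/(1/(-336 + 9865) + 1978) = 1/(1/9529 + 1978) = 1/(18848363/9529) = 9529/18848363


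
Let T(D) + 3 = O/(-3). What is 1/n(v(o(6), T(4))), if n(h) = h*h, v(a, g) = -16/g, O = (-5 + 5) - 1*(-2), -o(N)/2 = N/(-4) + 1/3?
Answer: 121/2304 ≈ 0.052517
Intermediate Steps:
o(N) = -2/3 + N/2 (o(N) = -2*(N/(-4) + 1/3) = -2*(N*(-1/4) + 1*(1/3)) = -2*(-N/4 + 1/3) = -2*(1/3 - N/4) = -2/3 + N/2)
O = 2 (O = 0 + 2 = 2)
T(D) = -11/3 (T(D) = -3 + 2/(-3) = -3 + 2*(-1/3) = -3 - 2/3 = -11/3)
n(h) = h**2
1/n(v(o(6), T(4))) = 1/((-16/(-11/3))**2) = 1/((-16*(-3/11))**2) = 1/((48/11)**2) = 1/(2304/121) = 121/2304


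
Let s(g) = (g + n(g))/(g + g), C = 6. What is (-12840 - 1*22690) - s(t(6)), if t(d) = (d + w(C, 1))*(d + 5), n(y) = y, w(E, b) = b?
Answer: -35531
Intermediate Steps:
t(d) = (1 + d)*(5 + d) (t(d) = (d + 1)*(d + 5) = (1 + d)*(5 + d))
s(g) = 1 (s(g) = (g + g)/(g + g) = (2*g)/((2*g)) = (2*g)*(1/(2*g)) = 1)
(-12840 - 1*22690) - s(t(6)) = (-12840 - 1*22690) - 1*1 = (-12840 - 22690) - 1 = -35530 - 1 = -35531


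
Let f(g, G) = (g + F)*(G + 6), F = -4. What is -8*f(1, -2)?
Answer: 96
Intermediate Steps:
f(g, G) = (-4 + g)*(6 + G) (f(g, G) = (g - 4)*(G + 6) = (-4 + g)*(6 + G))
-8*f(1, -2) = -8*(-24 - 4*(-2) + 6*1 - 2*1) = -8*(-24 + 8 + 6 - 2) = -8*(-12) = 96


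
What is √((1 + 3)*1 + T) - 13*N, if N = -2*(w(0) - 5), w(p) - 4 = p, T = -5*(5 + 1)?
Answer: -26 + I*√26 ≈ -26.0 + 5.099*I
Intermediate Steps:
T = -30 (T = -5*6 = -30)
w(p) = 4 + p
N = 2 (N = -2*((4 + 0) - 5) = -2*(4 - 5) = -2*(-1) = 2)
√((1 + 3)*1 + T) - 13*N = √((1 + 3)*1 - 30) - 13*2 = √(4*1 - 30) - 26 = √(4 - 30) - 26 = √(-26) - 26 = I*√26 - 26 = -26 + I*√26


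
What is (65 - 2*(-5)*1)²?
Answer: 5625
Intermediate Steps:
(65 - 2*(-5)*1)² = (65 + 10*1)² = (65 + 10)² = 75² = 5625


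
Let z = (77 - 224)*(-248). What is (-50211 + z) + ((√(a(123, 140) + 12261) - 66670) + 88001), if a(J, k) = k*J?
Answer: 7576 + √29481 ≈ 7747.7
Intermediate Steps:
a(J, k) = J*k
z = 36456 (z = -147*(-248) = 36456)
(-50211 + z) + ((√(a(123, 140) + 12261) - 66670) + 88001) = (-50211 + 36456) + ((√(123*140 + 12261) - 66670) + 88001) = -13755 + ((√(17220 + 12261) - 66670) + 88001) = -13755 + ((√29481 - 66670) + 88001) = -13755 + ((-66670 + √29481) + 88001) = -13755 + (21331 + √29481) = 7576 + √29481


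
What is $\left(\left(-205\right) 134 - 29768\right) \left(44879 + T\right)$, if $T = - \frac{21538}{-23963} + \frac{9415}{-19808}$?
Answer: $- \frac{609654156638073025}{237329552} \approx -2.5688 \cdot 10^{9}$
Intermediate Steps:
$T = \frac{201013059}{474659104}$ ($T = \left(-21538\right) \left(- \frac{1}{23963}\right) + 9415 \left(- \frac{1}{19808}\right) = \frac{21538}{23963} - \frac{9415}{19808} = \frac{201013059}{474659104} \approx 0.42349$)
$\left(\left(-205\right) 134 - 29768\right) \left(44879 + T\right) = \left(\left(-205\right) 134 - 29768\right) \left(44879 + \frac{201013059}{474659104}\right) = \left(-27470 - 29768\right) \frac{21302426941475}{474659104} = \left(-57238\right) \frac{21302426941475}{474659104} = - \frac{609654156638073025}{237329552}$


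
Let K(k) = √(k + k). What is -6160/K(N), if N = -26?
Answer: 3080*I*√13/13 ≈ 854.24*I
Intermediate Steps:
K(k) = √2*√k (K(k) = √(2*k) = √2*√k)
-6160/K(N) = -6160/(√2*√(-26)) = -6160/(√2*(I*√26)) = -6160/(2*I*√13) = -6160*(-I*√13/26) = -(-3080)*I*√13/13 = 3080*I*√13/13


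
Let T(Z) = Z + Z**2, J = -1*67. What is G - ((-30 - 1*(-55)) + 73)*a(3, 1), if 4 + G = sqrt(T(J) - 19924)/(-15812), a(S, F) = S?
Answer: -298 - I*sqrt(15502)/15812 ≈ -298.0 - 0.0078742*I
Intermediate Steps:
J = -67
G = -4 - I*sqrt(15502)/15812 (G = -4 + sqrt(-67*(1 - 67) - 19924)/(-15812) = -4 + sqrt(-67*(-66) - 19924)*(-1/15812) = -4 + sqrt(4422 - 19924)*(-1/15812) = -4 + sqrt(-15502)*(-1/15812) = -4 + (I*sqrt(15502))*(-1/15812) = -4 - I*sqrt(15502)/15812 ≈ -4.0 - 0.0078742*I)
G - ((-30 - 1*(-55)) + 73)*a(3, 1) = (-4 - I*sqrt(15502)/15812) - ((-30 - 1*(-55)) + 73)*3 = (-4 - I*sqrt(15502)/15812) - ((-30 + 55) + 73)*3 = (-4 - I*sqrt(15502)/15812) - (25 + 73)*3 = (-4 - I*sqrt(15502)/15812) - 98*3 = (-4 - I*sqrt(15502)/15812) - 1*294 = (-4 - I*sqrt(15502)/15812) - 294 = -298 - I*sqrt(15502)/15812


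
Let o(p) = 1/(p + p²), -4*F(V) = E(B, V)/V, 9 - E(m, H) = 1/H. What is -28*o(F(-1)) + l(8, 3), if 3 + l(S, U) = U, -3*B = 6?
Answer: -16/5 ≈ -3.2000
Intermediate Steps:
B = -2 (B = -⅓*6 = -2)
E(m, H) = 9 - 1/H
l(S, U) = -3 + U
F(V) = -(9 - 1/V)/(4*V)
-28*o(F(-1)) + l(8, 3) = -28/(((¼)*(1 - 9*(-1))/(-1)²)*(1 + (¼)*(1 - 9*(-1))/(-1)²)) + (-3 + 3) = -28/(((¼)*1*(1 + 9))*(1 + (¼)*1*(1 + 9))) + 0 = -28/(((¼)*1*10)*(1 + (¼)*1*10)) + 0 = -28/(5/2*(1 + 5/2)) + 0 = -56/(5*7/2) + 0 = -56*2/(5*7) + 0 = -28*4/35 + 0 = -16/5 + 0 = -16/5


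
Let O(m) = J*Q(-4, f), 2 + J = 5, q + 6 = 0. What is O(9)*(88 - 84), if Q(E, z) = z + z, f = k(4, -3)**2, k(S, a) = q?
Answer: 864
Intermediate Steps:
q = -6 (q = -6 + 0 = -6)
k(S, a) = -6
f = 36 (f = (-6)**2 = 36)
J = 3 (J = -2 + 5 = 3)
Q(E, z) = 2*z
O(m) = 216 (O(m) = 3*(2*36) = 3*72 = 216)
O(9)*(88 - 84) = 216*(88 - 84) = 216*4 = 864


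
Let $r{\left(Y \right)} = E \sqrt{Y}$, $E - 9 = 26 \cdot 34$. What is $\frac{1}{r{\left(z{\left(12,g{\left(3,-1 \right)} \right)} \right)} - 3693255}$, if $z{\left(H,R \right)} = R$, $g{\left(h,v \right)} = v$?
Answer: $- \frac{3693255}{13640133292474} - \frac{893 i}{13640133292474} \approx -2.7076 \cdot 10^{-7} - 6.5469 \cdot 10^{-11} i$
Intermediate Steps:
$E = 893$ ($E = 9 + 26 \cdot 34 = 9 + 884 = 893$)
$r{\left(Y \right)} = 893 \sqrt{Y}$
$\frac{1}{r{\left(z{\left(12,g{\left(3,-1 \right)} \right)} \right)} - 3693255} = \frac{1}{893 \sqrt{-1} - 3693255} = \frac{1}{893 i - 3693255} = \frac{1}{-3693255 + 893 i} = \frac{-3693255 - 893 i}{13640133292474}$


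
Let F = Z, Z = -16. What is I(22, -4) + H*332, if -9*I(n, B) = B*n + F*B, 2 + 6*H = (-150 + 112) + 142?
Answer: 16940/3 ≈ 5646.7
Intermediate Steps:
F = -16
H = 17 (H = -⅓ + ((-150 + 112) + 142)/6 = -⅓ + (-38 + 142)/6 = -⅓ + (⅙)*104 = -⅓ + 52/3 = 17)
I(n, B) = 16*B/9 - B*n/9 (I(n, B) = -(B*n - 16*B)/9 = -(-16*B + B*n)/9 = 16*B/9 - B*n/9)
I(22, -4) + H*332 = (⅑)*(-4)*(16 - 1*22) + 17*332 = (⅑)*(-4)*(16 - 22) + 5644 = (⅑)*(-4)*(-6) + 5644 = 8/3 + 5644 = 16940/3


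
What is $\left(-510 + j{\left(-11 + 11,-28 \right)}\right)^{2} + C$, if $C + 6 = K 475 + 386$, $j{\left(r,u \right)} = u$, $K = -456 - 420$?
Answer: $-126276$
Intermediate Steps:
$K = -876$
$C = -415720$ ($C = -6 + \left(\left(-876\right) 475 + 386\right) = -6 + \left(-416100 + 386\right) = -6 - 415714 = -415720$)
$\left(-510 + j{\left(-11 + 11,-28 \right)}\right)^{2} + C = \left(-510 - 28\right)^{2} - 415720 = \left(-538\right)^{2} - 415720 = 289444 - 415720 = -126276$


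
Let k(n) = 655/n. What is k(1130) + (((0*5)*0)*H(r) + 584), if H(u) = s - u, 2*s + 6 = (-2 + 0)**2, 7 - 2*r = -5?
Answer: 132115/226 ≈ 584.58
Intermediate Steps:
r = 6 (r = 7/2 - 1/2*(-5) = 7/2 + 5/2 = 6)
s = -1 (s = -3 + (-2 + 0)**2/2 = -3 + (1/2)*(-2)**2 = -3 + (1/2)*4 = -3 + 2 = -1)
H(u) = -1 - u
k(1130) + (((0*5)*0)*H(r) + 584) = 655/1130 + (((0*5)*0)*(-1 - 1*6) + 584) = 655*(1/1130) + ((0*0)*(-1 - 6) + 584) = 131/226 + (0*(-7) + 584) = 131/226 + (0 + 584) = 131/226 + 584 = 132115/226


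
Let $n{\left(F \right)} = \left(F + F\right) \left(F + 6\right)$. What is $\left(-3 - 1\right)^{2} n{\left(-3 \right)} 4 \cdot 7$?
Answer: $-8064$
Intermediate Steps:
$n{\left(F \right)} = 2 F \left(6 + F\right)$
$\left(-3 - 1\right)^{2} n{\left(-3 \right)} 4 \cdot 7 = \left(-3 - 1\right)^{2} \cdot 2 \left(-3\right) \left(6 - 3\right) 4 \cdot 7 = \left(-4\right)^{2} \cdot 2 \left(-3\right) 3 \cdot 28 = 16 \left(-18\right) 28 = \left(-288\right) 28 = -8064$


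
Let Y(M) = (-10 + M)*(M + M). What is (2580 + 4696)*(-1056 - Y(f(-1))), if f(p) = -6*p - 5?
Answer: -7552488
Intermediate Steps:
f(p) = -5 - 6*p
Y(M) = 2*M*(-10 + M) (Y(M) = (-10 + M)*(2*M) = 2*M*(-10 + M))
(2580 + 4696)*(-1056 - Y(f(-1))) = (2580 + 4696)*(-1056 - 2*(-5 - 6*(-1))*(-10 + (-5 - 6*(-1)))) = 7276*(-1056 - 2*(-5 + 6)*(-10 + (-5 + 6))) = 7276*(-1056 - 2*(-10 + 1)) = 7276*(-1056 - 2*(-9)) = 7276*(-1056 - 1*(-18)) = 7276*(-1056 + 18) = 7276*(-1038) = -7552488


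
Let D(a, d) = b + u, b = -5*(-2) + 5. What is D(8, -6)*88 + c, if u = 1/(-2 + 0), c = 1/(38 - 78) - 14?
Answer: 50479/40 ≈ 1262.0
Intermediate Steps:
b = 15 (b = 10 + 5 = 15)
c = -561/40 (c = 1/(-40) - 14 = -1/40 - 14 = -561/40 ≈ -14.025)
u = -1/2 (u = 1/(-2) = -1/2 ≈ -0.50000)
D(a, d) = 29/2 (D(a, d) = 15 - 1/2 = 29/2)
D(8, -6)*88 + c = (29/2)*88 - 561/40 = 1276 - 561/40 = 50479/40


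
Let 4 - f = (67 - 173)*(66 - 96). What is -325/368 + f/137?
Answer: -1213293/50416 ≈ -24.066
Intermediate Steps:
f = -3176 (f = 4 - (67 - 173)*(66 - 96) = 4 - (-106)*(-30) = 4 - 1*3180 = 4 - 3180 = -3176)
-325/368 + f/137 = -325/368 - 3176/137 = -1213293/50416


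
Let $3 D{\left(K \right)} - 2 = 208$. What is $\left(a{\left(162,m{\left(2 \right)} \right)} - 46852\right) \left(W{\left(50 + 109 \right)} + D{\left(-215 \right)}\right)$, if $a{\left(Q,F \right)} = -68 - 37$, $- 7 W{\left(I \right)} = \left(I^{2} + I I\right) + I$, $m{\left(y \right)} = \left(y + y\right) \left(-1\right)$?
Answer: $\frac{2358697067}{7} \approx 3.3696 \cdot 10^{8}$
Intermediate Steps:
$D{\left(K \right)} = 70$ ($D{\left(K \right)} = \frac{2}{3} + \frac{1}{3} \cdot 208 = \frac{2}{3} + \frac{208}{3} = 70$)
$m{\left(y \right)} = - 2 y$ ($m{\left(y \right)} = 2 y \left(-1\right) = - 2 y$)
$W{\left(I \right)} = - \frac{2 I^{2}}{7} - \frac{I}{7}$ ($W{\left(I \right)} = - \frac{\left(I^{2} + I I\right) + I}{7} = - \frac{\left(I^{2} + I^{2}\right) + I}{7} = - \frac{2 I^{2} + I}{7} = - \frac{I + 2 I^{2}}{7} = - \frac{2 I^{2}}{7} - \frac{I}{7}$)
$a{\left(Q,F \right)} = -105$ ($a{\left(Q,F \right)} = -68 - 37 = -105$)
$\left(a{\left(162,m{\left(2 \right)} \right)} - 46852\right) \left(W{\left(50 + 109 \right)} + D{\left(-215 \right)}\right) = \left(-105 - 46852\right) \left(- \frac{\left(50 + 109\right) \left(1 + 2 \left(50 + 109\right)\right)}{7} + 70\right) = - 46957 \left(\left(- \frac{1}{7}\right) 159 \left(1 + 2 \cdot 159\right) + 70\right) = - 46957 \left(\left(- \frac{1}{7}\right) 159 \left(1 + 318\right) + 70\right) = - 46957 \left(\left(- \frac{1}{7}\right) 159 \cdot 319 + 70\right) = - 46957 \left(- \frac{50721}{7} + 70\right) = \left(-46957\right) \left(- \frac{50231}{7}\right) = \frac{2358697067}{7}$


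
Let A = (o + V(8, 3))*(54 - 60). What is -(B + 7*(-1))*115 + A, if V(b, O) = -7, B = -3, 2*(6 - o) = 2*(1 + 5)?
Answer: 1192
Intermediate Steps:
o = 0 (o = 6 - (1 + 5) = 6 - 6 = 0)
A = 42 (A = (0 - 7)*(54 - 60) = -7*(-6) = 42)
-(B + 7*(-1))*115 + A = -(-3 + 7*(-1))*115 + 42 = -(-3 - 7)*115 + 42 = -1*(-10)*115 + 42 = 10*115 + 42 = 1150 + 42 = 1192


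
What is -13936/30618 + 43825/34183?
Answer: 432729781/523307547 ≈ 0.82691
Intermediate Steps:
-13936/30618 + 43825/34183 = -13936*1/30618 + 43825*(1/34183) = -6968/15309 + 43825/34183 = 432729781/523307547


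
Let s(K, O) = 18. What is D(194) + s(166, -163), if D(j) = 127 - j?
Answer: -49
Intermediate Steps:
D(194) + s(166, -163) = (127 - 1*194) + 18 = (127 - 194) + 18 = -67 + 18 = -49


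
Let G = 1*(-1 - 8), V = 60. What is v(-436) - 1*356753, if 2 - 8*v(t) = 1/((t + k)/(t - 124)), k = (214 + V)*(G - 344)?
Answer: -69322767509/194316 ≈ -3.5675e+5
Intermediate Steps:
G = -9 (G = 1*(-9) = -9)
k = -96722 (k = (214 + 60)*(-9 - 344) = 274*(-353) = -96722)
v(t) = ¼ - (-124 + t)/(8*(-96722 + t)) (v(t) = ¼ - (t - 124)/(t - 96722)/8 = ¼ - (-124 + t)/(-96722 + t)/8 = ¼ - (-124 + t)/(8*(-96722 + t)))
v(-436) - 1*356753 = (-193320 - 436)/(8*(-96722 - 436)) - 1*356753 = (⅛)*(-193756)/(-97158) - 356753 = (⅛)*(-1/97158)*(-193756) - 356753 = 48439/194316 - 356753 = -69322767509/194316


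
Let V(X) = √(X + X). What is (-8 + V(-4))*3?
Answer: -24 + 6*I*√2 ≈ -24.0 + 8.4853*I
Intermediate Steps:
V(X) = √2*√X (V(X) = √(2*X) = √2*√X)
(-8 + V(-4))*3 = (-8 + √2*√(-4))*3 = (-8 + √2*(2*I))*3 = (-8 + 2*I*√2)*3 = -24 + 6*I*√2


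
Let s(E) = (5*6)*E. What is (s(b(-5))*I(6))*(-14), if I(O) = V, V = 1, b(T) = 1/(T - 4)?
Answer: 140/3 ≈ 46.667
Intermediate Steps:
b(T) = 1/(-4 + T)
I(O) = 1
s(E) = 30*E
(s(b(-5))*I(6))*(-14) = ((30/(-4 - 5))*1)*(-14) = ((30/(-9))*1)*(-14) = ((30*(-⅑))*1)*(-14) = -10/3*1*(-14) = -10/3*(-14) = 140/3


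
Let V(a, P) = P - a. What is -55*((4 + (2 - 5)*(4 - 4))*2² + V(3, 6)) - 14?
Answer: -1059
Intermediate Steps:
-55*((4 + (2 - 5)*(4 - 4))*2² + V(3, 6)) - 14 = -55*((4 + (2 - 5)*(4 - 4))*2² + (6 - 1*3)) - 14 = -55*((4 - 3*0)*4 + (6 - 3)) - 14 = -55*((4 + 0)*4 + 3) - 14 = -55*(4*4 + 3) - 14 = -55*(16 + 3) - 14 = -55*19 - 14 = -1045 - 14 = -1059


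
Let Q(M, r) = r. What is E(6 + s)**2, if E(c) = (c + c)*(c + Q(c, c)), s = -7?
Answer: 16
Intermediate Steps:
E(c) = 4*c**2 (E(c) = (c + c)*(c + c) = (2*c)*(2*c) = 4*c**2)
E(6 + s)**2 = (4*(6 - 7)**2)**2 = (4*(-1)**2)**2 = (4*1)**2 = 4**2 = 16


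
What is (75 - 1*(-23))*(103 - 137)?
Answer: -3332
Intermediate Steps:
(75 - 1*(-23))*(103 - 137) = (75 + 23)*(-34) = 98*(-34) = -3332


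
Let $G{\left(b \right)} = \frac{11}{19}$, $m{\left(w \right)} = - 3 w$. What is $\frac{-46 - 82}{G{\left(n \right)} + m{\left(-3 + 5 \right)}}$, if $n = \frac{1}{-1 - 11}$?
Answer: $\frac{2432}{103} \approx 23.612$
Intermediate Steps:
$n = - \frac{1}{12}$ ($n = \frac{1}{-12} = - \frac{1}{12} \approx -0.083333$)
$G{\left(b \right)} = \frac{11}{19}$ ($G{\left(b \right)} = 11 \cdot \frac{1}{19} = \frac{11}{19}$)
$\frac{-46 - 82}{G{\left(n \right)} + m{\left(-3 + 5 \right)}} = \frac{-46 - 82}{\frac{11}{19} - 3 \left(-3 + 5\right)} = - \frac{128}{\frac{11}{19} - 6} = - \frac{128}{- \frac{103}{19}} = \left(-128\right) \left(- \frac{19}{103}\right) = \frac{2432}{103}$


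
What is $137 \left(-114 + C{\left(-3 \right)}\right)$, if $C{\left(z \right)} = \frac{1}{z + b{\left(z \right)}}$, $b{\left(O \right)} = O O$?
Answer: $- \frac{93571}{6} \approx -15595.0$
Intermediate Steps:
$b{\left(O \right)} = O^{2}$
$C{\left(z \right)} = \frac{1}{z + z^{2}}$
$137 \left(-114 + C{\left(-3 \right)}\right) = 137 \left(-114 + \frac{1}{\left(-3\right) \left(1 - 3\right)}\right) = 137 \left(-114 - \frac{1}{3 \left(-2\right)}\right) = 137 \left(-114 - - \frac{1}{6}\right) = 137 \left(-114 + \frac{1}{6}\right) = 137 \left(- \frac{683}{6}\right) = - \frac{93571}{6}$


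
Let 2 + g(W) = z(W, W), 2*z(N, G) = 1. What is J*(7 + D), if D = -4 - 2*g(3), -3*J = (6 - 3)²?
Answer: -18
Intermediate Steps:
z(N, G) = ½ (z(N, G) = (½)*1 = ½)
g(W) = -3/2 (g(W) = -2 + ½ = -3/2)
J = -3 (J = -(6 - 3)²/3 = -⅓*3² = -⅓*9 = -3)
D = -1 (D = -4 - 2*(-3/2) = -4 + 3 = -1)
J*(7 + D) = -3*(7 - 1) = -3*6 = -18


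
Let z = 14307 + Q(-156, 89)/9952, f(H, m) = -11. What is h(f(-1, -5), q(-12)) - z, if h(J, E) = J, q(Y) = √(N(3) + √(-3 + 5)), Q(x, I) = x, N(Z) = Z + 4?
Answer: -35623145/2488 ≈ -14318.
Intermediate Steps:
N(Z) = 4 + Z
q(Y) = √(7 + √2) (q(Y) = √((4 + 3) + √(-3 + 5)) = √(7 + √2))
z = 35595777/2488 (z = 14307 - 156/9952 = 14307 - 156*1/9952 = 14307 - 39/2488 = 35595777/2488 ≈ 14307.)
h(f(-1, -5), q(-12)) - z = -11 - 1*35595777/2488 = -11 - 35595777/2488 = -35623145/2488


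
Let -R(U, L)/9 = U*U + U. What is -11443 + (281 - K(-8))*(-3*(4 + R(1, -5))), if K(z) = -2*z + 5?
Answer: -523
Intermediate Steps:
R(U, L) = -9*U - 9*U² (R(U, L) = -9*(U*U + U) = -9*(U² + U) = -9*(U + U²) = -9*U - 9*U²)
K(z) = 5 - 2*z
-11443 + (281 - K(-8))*(-3*(4 + R(1, -5))) = -11443 + (281 - (5 - 2*(-8)))*(-3*(4 - 9*1*(1 + 1))) = -11443 + (281 - (5 + 16))*(-3*(4 - 9*1*2)) = -11443 + (281 - 1*21)*(-3*(4 - 18)) = -11443 + (281 - 21)*(-3*(-14)) = -11443 + 260*42 = -11443 + 10920 = -523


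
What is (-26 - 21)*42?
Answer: -1974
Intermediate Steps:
(-26 - 21)*42 = -47*42 = -1974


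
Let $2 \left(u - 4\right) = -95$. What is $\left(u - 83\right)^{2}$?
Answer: $\frac{64009}{4} \approx 16002.0$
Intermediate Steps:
$u = - \frac{87}{2}$ ($u = 4 + \frac{1}{2} \left(-95\right) = 4 - \frac{95}{2} = - \frac{87}{2} \approx -43.5$)
$\left(u - 83\right)^{2} = \left(- \frac{87}{2} - 83\right)^{2} = \left(- \frac{253}{2}\right)^{2} = \frac{64009}{4}$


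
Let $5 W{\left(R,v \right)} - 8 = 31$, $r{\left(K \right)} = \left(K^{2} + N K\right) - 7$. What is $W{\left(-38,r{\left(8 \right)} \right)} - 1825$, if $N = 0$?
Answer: $- \frac{9086}{5} \approx -1817.2$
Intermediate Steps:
$r{\left(K \right)} = -7 + K^{2}$ ($r{\left(K \right)} = \left(K^{2} + 0 K\right) - 7 = \left(K^{2} + 0\right) - 7 = K^{2} - 7 = -7 + K^{2}$)
$W{\left(R,v \right)} = \frac{39}{5}$ ($W{\left(R,v \right)} = \frac{8}{5} + \frac{1}{5} \cdot 31 = \frac{8}{5} + \frac{31}{5} = \frac{39}{5}$)
$W{\left(-38,r{\left(8 \right)} \right)} - 1825 = \frac{39}{5} - 1825 = - \frac{9086}{5}$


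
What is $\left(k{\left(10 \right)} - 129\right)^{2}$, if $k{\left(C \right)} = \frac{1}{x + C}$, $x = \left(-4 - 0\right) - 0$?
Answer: $\frac{597529}{36} \approx 16598.0$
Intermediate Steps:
$x = -4$ ($x = \left(-4 + 0\right) + 0 = -4 + 0 = -4$)
$k{\left(C \right)} = \frac{1}{-4 + C}$
$\left(k{\left(10 \right)} - 129\right)^{2} = \left(\frac{1}{-4 + 10} - 129\right)^{2} = \left(\frac{1}{6} - 129\right)^{2} = \left(- \frac{773}{6}\right)^{2} = \frac{597529}{36}$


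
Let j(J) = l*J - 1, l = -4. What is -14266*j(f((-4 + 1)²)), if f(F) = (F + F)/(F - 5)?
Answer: 271054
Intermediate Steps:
f(F) = 2*F/(-5 + F) (f(F) = (2*F)/(-5 + F) = 2*F/(-5 + F))
j(J) = -1 - 4*J (j(J) = -4*J - 1 = -1 - 4*J)
-14266*j(f((-4 + 1)²)) = -14266*(-1 - 8*(-4 + 1)²/(-5 + (-4 + 1)²)) = -14266*(-1 - 8*(-3)²/(-5 + (-3)²)) = -14266*(-1 - 8*9/(-5 + 9)) = -14266*(-1 - 8*9/4) = -14266*(-1 - 4*9/2) = -14266*(-1 - 18) = -14266*(-19) = 271054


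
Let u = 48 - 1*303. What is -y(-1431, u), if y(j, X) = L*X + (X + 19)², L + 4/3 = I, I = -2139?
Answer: -601481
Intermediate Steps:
L = -6421/3 (L = -4/3 - 2139 = -6421/3 ≈ -2140.3)
u = -255 (u = 48 - 303 = -255)
y(j, X) = (19 + X)² - 6421*X/3 (y(j, X) = -6421*X/3 + (X + 19)² = -6421*X/3 + (19 + X)² = (19 + X)² - 6421*X/3)
-y(-1431, u) = -(361 + (-255)² - 6307/3*(-255)) = -(361 + 65025 + 536095) = -1*601481 = -601481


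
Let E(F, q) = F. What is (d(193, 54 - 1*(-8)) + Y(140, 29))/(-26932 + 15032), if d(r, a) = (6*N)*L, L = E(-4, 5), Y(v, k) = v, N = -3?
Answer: -53/2975 ≈ -0.017815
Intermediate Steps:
L = -4
d(r, a) = 72 (d(r, a) = (6*(-3))*(-4) = -18*(-4) = 72)
(d(193, 54 - 1*(-8)) + Y(140, 29))/(-26932 + 15032) = (72 + 140)/(-26932 + 15032) = 212/(-11900) = 212*(-1/11900) = -53/2975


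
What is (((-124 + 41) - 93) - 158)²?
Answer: 111556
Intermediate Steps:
(((-124 + 41) - 93) - 158)² = ((-83 - 93) - 158)² = (-176 - 158)² = (-334)² = 111556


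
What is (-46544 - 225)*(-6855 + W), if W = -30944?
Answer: 1767821431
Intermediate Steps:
(-46544 - 225)*(-6855 + W) = (-46544 - 225)*(-6855 - 30944) = -46769*(-37799) = 1767821431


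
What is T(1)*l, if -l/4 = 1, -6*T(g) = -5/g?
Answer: -10/3 ≈ -3.3333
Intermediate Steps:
T(g) = 5/(6*g) (T(g) = -(-5)/(6*g) = 5/(6*g))
l = -4 (l = -4*1 = -4)
T(1)*l = ((5/6)/1)*(-4) = ((5/6)*1)*(-4) = (5/6)*(-4) = -10/3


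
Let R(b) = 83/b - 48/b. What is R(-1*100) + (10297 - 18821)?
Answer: -170487/20 ≈ -8524.3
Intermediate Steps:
R(b) = 35/b
R(-1*100) + (10297 - 18821) = 35/((-1*100)) + (10297 - 18821) = 35/(-100) - 8524 = 35*(-1/100) - 8524 = -7/20 - 8524 = -170487/20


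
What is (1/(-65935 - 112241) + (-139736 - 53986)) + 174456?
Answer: -3432738817/178176 ≈ -19266.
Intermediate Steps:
(1/(-65935 - 112241) + (-139736 - 53986)) + 174456 = (1/(-178176) - 193722) + 174456 = (-1/178176 - 193722) + 174456 = -34516611073/178176 + 174456 = -3432738817/178176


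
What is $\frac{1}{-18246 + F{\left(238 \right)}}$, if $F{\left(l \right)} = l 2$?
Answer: $- \frac{1}{17770} \approx -5.6275 \cdot 10^{-5}$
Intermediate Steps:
$F{\left(l \right)} = 2 l$
$\frac{1}{-18246 + F{\left(238 \right)}} = \frac{1}{-18246 + 2 \cdot 238} = \frac{1}{-18246 + 476} = \frac{1}{-17770} = - \frac{1}{17770}$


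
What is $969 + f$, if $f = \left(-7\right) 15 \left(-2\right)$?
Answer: $1179$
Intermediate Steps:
$f = 210$ ($f = \left(-105\right) \left(-2\right) = 210$)
$969 + f = 969 + 210 = 1179$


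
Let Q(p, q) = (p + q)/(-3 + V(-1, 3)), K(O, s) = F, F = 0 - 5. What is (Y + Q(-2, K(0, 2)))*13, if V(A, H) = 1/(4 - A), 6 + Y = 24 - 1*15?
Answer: 143/2 ≈ 71.500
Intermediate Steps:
F = -5
K(O, s) = -5
Y = 3 (Y = -6 + (24 - 1*15) = -6 + (24 - 15) = -6 + 9 = 3)
Q(p, q) = -5*p/14 - 5*q/14 (Q(p, q) = (p + q)/(-3 - 1/(-4 - 1)) = (p + q)/(-3 - 1/(-5)) = (p + q)/(-3 - 1*(-⅕)) = (p + q)/(-3 + ⅕) = (p + q)/(-14/5) = (p + q)*(-5/14) = -5*p/14 - 5*q/14)
(Y + Q(-2, K(0, 2)))*13 = (3 + (-5/14*(-2) - 5/14*(-5)))*13 = (3 + (5/7 + 25/14))*13 = (3 + 5/2)*13 = (11/2)*13 = 143/2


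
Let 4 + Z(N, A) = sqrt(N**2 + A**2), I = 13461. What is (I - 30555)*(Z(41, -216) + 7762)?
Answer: -132615252 - 17094*sqrt(48337) ≈ -1.3637e+8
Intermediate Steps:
Z(N, A) = -4 + sqrt(A**2 + N**2) (Z(N, A) = -4 + sqrt(N**2 + A**2) = -4 + sqrt(A**2 + N**2))
(I - 30555)*(Z(41, -216) + 7762) = (13461 - 30555)*((-4 + sqrt((-216)**2 + 41**2)) + 7762) = -17094*((-4 + sqrt(46656 + 1681)) + 7762) = -17094*((-4 + sqrt(48337)) + 7762) = -17094*(7758 + sqrt(48337)) = -132615252 - 17094*sqrt(48337)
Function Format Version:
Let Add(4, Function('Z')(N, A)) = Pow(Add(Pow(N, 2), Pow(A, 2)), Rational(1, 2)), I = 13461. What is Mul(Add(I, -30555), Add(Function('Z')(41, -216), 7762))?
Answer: Add(-132615252, Mul(-17094, Pow(48337, Rational(1, 2)))) ≈ -1.3637e+8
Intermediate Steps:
Function('Z')(N, A) = Add(-4, Pow(Add(Pow(A, 2), Pow(N, 2)), Rational(1, 2))) (Function('Z')(N, A) = Add(-4, Pow(Add(Pow(N, 2), Pow(A, 2)), Rational(1, 2))) = Add(-4, Pow(Add(Pow(A, 2), Pow(N, 2)), Rational(1, 2))))
Mul(Add(I, -30555), Add(Function('Z')(41, -216), 7762)) = Mul(Add(13461, -30555), Add(Add(-4, Pow(Add(Pow(-216, 2), Pow(41, 2)), Rational(1, 2))), 7762)) = Mul(-17094, Add(Add(-4, Pow(Add(46656, 1681), Rational(1, 2))), 7762)) = Mul(-17094, Add(Add(-4, Pow(48337, Rational(1, 2))), 7762)) = Mul(-17094, Add(7758, Pow(48337, Rational(1, 2)))) = Add(-132615252, Mul(-17094, Pow(48337, Rational(1, 2))))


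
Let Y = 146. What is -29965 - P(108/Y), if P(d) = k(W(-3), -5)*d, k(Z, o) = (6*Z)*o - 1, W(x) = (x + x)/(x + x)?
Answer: -2185771/73 ≈ -29942.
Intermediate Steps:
W(x) = 1 (W(x) = (2*x)/((2*x)) = (2*x)*(1/(2*x)) = 1)
k(Z, o) = -1 + 6*Z*o (k(Z, o) = 6*Z*o - 1 = -1 + 6*Z*o)
P(d) = -31*d (P(d) = (-1 + 6*1*(-5))*d = (-1 - 30)*d = -31*d)
-29965 - P(108/Y) = -29965 - (-31)*108/146 = -29965 - (-31)*108*(1/146) = -29965 - (-31)*54/73 = -29965 - 1*(-1674/73) = -29965 + 1674/73 = -2185771/73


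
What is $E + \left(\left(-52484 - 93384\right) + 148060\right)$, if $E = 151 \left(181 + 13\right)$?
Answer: $31486$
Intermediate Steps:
$E = 29294$ ($E = 151 \cdot 194 = 29294$)
$E + \left(\left(-52484 - 93384\right) + 148060\right) = 29294 + \left(\left(-52484 - 93384\right) + 148060\right) = 29294 + \left(-145868 + 148060\right) = 29294 + 2192 = 31486$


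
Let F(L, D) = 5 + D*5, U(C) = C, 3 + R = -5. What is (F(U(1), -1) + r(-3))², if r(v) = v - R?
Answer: 25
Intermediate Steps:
R = -8 (R = -3 - 5 = -8)
F(L, D) = 5 + 5*D
r(v) = 8 + v (r(v) = v - 1*(-8) = v + 8 = 8 + v)
(F(U(1), -1) + r(-3))² = ((5 + 5*(-1)) + (8 - 3))² = ((5 - 5) + 5)² = (0 + 5)² = 5² = 25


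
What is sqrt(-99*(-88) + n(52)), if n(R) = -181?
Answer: sqrt(8531) ≈ 92.363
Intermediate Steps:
sqrt(-99*(-88) + n(52)) = sqrt(-99*(-88) - 181) = sqrt(8712 - 181) = sqrt(8531)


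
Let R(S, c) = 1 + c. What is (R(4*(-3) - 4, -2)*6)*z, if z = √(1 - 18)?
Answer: -6*I*√17 ≈ -24.739*I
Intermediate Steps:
z = I*√17 (z = √(-17) = I*√17 ≈ 4.1231*I)
(R(4*(-3) - 4, -2)*6)*z = ((1 - 2)*6)*(I*√17) = (-1*6)*(I*√17) = -6*I*√17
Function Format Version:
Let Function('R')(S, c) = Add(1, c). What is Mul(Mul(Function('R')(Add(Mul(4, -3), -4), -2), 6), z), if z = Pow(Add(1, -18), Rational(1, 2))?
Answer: Mul(-6, I, Pow(17, Rational(1, 2))) ≈ Mul(-24.739, I)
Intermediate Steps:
z = Mul(I, Pow(17, Rational(1, 2))) (z = Pow(-17, Rational(1, 2)) = Mul(I, Pow(17, Rational(1, 2))) ≈ Mul(4.1231, I))
Mul(Mul(Function('R')(Add(Mul(4, -3), -4), -2), 6), z) = Mul(Mul(Add(1, -2), 6), Mul(I, Pow(17, Rational(1, 2)))) = Mul(Mul(-1, 6), Mul(I, Pow(17, Rational(1, 2)))) = Mul(-6, Mul(I, Pow(17, Rational(1, 2)))) = Mul(-6, I, Pow(17, Rational(1, 2)))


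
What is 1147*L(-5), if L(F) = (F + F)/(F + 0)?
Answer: 2294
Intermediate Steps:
L(F) = 2 (L(F) = (2*F)/F = 2)
1147*L(-5) = 1147*2 = 2294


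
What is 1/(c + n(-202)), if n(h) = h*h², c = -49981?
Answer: -1/8292389 ≈ -1.2059e-7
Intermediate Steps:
n(h) = h³
1/(c + n(-202)) = 1/(-49981 + (-202)³) = 1/(-49981 - 8242408) = 1/(-8292389) = -1/8292389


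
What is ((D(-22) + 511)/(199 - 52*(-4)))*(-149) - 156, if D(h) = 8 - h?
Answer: -144101/407 ≈ -354.06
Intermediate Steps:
((D(-22) + 511)/(199 - 52*(-4)))*(-149) - 156 = (((8 - 1*(-22)) + 511)/(199 - 52*(-4)))*(-149) - 156 = (((8 + 22) + 511)/(199 + 208))*(-149) - 156 = ((30 + 511)/407)*(-149) - 156 = (541*(1/407))*(-149) - 156 = (541/407)*(-149) - 156 = -80609/407 - 156 = -144101/407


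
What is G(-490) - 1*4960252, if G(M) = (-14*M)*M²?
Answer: 1642125748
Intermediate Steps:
G(M) = -14*M³
G(-490) - 1*4960252 = -14*(-490)³ - 1*4960252 = -14*(-117649000) - 4960252 = 1647086000 - 4960252 = 1642125748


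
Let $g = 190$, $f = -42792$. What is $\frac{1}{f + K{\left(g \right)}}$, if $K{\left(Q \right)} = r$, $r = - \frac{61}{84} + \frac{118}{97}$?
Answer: $- \frac{8148}{348665221} \approx -2.3369 \cdot 10^{-5}$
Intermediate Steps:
$r = \frac{3995}{8148}$ ($r = \left(-61\right) \frac{1}{84} + 118 \cdot \frac{1}{97} = - \frac{61}{84} + \frac{118}{97} = \frac{3995}{8148} \approx 0.4903$)
$K{\left(Q \right)} = \frac{3995}{8148}$
$\frac{1}{f + K{\left(g \right)}} = \frac{1}{-42792 + \frac{3995}{8148}} = \frac{1}{- \frac{348665221}{8148}} = - \frac{8148}{348665221}$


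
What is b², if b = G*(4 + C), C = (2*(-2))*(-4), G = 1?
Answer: 400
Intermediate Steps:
C = 16 (C = -4*(-4) = 16)
b = 20 (b = 1*(4 + 16) = 1*20 = 20)
b² = 20² = 400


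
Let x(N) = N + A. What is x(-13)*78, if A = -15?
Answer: -2184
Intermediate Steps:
x(N) = -15 + N (x(N) = N - 15 = -15 + N)
x(-13)*78 = (-15 - 13)*78 = -28*78 = -2184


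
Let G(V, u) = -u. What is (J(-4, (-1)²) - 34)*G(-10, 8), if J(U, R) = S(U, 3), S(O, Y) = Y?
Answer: 248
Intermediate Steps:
J(U, R) = 3
(J(-4, (-1)²) - 34)*G(-10, 8) = (3 - 34)*(-1*8) = -31*(-8) = 248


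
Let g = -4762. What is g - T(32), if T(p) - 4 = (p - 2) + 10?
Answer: -4806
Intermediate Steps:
T(p) = 12 + p (T(p) = 4 + ((p - 2) + 10) = 4 + ((-2 + p) + 10) = 4 + (8 + p) = 12 + p)
g - T(32) = -4762 - (12 + 32) = -4762 - 1*44 = -4762 - 44 = -4806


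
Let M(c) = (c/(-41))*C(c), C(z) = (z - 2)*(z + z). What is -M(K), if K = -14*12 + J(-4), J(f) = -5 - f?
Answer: -9767862/41 ≈ -2.3824e+5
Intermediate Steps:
C(z) = 2*z*(-2 + z) (C(z) = (-2 + z)*(2*z) = 2*z*(-2 + z))
K = -169 (K = -14*12 + (-5 - 1*(-4)) = -168 + (-5 + 4) = -168 - 1 = -169)
M(c) = -2*c**2*(-2 + c)/41 (M(c) = (c/(-41))*(2*c*(-2 + c)) = (c*(-1/41))*(2*c*(-2 + c)) = (-c/41)*(2*c*(-2 + c)) = -2*c**2*(-2 + c)/41)
-M(K) = -2*(-169)**2*(2 - 1*(-169))/41 = -2*28561*(2 + 169)/41 = -2*28561*171/41 = -1*9767862/41 = -9767862/41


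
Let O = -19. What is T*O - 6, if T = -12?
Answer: 222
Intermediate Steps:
T*O - 6 = -12*(-19) - 6 = 228 - 6 = 222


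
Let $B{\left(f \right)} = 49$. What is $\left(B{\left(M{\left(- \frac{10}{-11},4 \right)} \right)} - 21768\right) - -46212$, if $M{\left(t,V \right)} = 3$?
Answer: $24493$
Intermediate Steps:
$\left(B{\left(M{\left(- \frac{10}{-11},4 \right)} \right)} - 21768\right) - -46212 = \left(49 - 21768\right) - -46212 = \left(49 - 21768\right) + 46212 = -21719 + 46212 = 24493$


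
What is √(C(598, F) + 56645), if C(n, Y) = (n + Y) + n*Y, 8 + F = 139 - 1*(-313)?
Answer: 3*√35911 ≈ 568.51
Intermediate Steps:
F = 444 (F = -8 + (139 - 1*(-313)) = -8 + (139 + 313) = -8 + 452 = 444)
C(n, Y) = Y + n + Y*n (C(n, Y) = (Y + n) + Y*n = Y + n + Y*n)
√(C(598, F) + 56645) = √((444 + 598 + 444*598) + 56645) = √((444 + 598 + 265512) + 56645) = √(266554 + 56645) = √323199 = 3*√35911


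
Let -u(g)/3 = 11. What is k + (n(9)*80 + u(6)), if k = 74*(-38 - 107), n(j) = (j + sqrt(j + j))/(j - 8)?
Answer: -10043 + 240*sqrt(2) ≈ -9703.6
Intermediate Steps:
n(j) = (j + sqrt(2)*sqrt(j))/(-8 + j) (n(j) = (j + sqrt(2*j))/(-8 + j) = (j + sqrt(2)*sqrt(j))/(-8 + j))
u(g) = -33 (u(g) = -3*11 = -33)
k = -10730 (k = 74*(-145) = -10730)
k + (n(9)*80 + u(6)) = -10730 + (((9 + sqrt(2)*sqrt(9))/(-8 + 9))*80 - 33) = -10730 + (((9 + sqrt(2)*3)/1)*80 - 33) = -10730 + ((1*(9 + 3*sqrt(2)))*80 - 33) = -10730 + ((9 + 3*sqrt(2))*80 - 33) = -10730 + ((720 + 240*sqrt(2)) - 33) = -10730 + (687 + 240*sqrt(2)) = -10043 + 240*sqrt(2)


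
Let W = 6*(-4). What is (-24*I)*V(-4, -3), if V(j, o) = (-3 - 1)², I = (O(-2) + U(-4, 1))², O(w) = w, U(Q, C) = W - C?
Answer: -279936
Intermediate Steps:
W = -24
U(Q, C) = -24 - C
I = 729 (I = (-2 + (-24 - 1*1))² = (-2 + (-24 - 1))² = (-2 - 25)² = (-27)² = 729)
V(j, o) = 16 (V(j, o) = (-4)² = 16)
(-24*I)*V(-4, -3) = -24*729*16 = -17496*16 = -279936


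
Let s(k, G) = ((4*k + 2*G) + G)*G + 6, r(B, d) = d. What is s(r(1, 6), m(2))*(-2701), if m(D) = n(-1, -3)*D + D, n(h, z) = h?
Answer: -16206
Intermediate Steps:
m(D) = 0 (m(D) = -D + D = 0)
s(k, G) = 6 + G*(3*G + 4*k) (s(k, G) = ((2*G + 4*k) + G)*G + 6 = (3*G + 4*k)*G + 6 = G*(3*G + 4*k) + 6 = 6 + G*(3*G + 4*k))
s(r(1, 6), m(2))*(-2701) = (6 + 3*0**2 + 4*0*6)*(-2701) = (6 + 3*0 + 0)*(-2701) = (6 + 0 + 0)*(-2701) = 6*(-2701) = -16206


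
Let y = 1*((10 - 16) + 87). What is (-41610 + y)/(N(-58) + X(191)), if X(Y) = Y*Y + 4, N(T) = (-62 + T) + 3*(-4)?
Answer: -41529/36353 ≈ -1.1424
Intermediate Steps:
N(T) = -74 + T (N(T) = (-62 + T) - 12 = -74 + T)
X(Y) = 4 + Y**2 (X(Y) = Y**2 + 4 = 4 + Y**2)
y = 81 (y = 1*(-6 + 87) = 1*81 = 81)
(-41610 + y)/(N(-58) + X(191)) = (-41610 + 81)/((-74 - 58) + (4 + 191**2)) = -41529/(-132 + (4 + 36481)) = -41529/(-132 + 36485) = -41529/36353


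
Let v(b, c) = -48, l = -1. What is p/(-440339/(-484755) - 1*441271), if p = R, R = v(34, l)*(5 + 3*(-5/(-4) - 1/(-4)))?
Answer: 110524140/106953941633 ≈ 0.0010334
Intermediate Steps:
R = -456 (R = -48*(5 + 3*(-5/(-4) - 1/(-4))) = -48*(5 + 3*(-5*(-¼) - 1*(-¼))) = -48*(5 + 3*(5/4 + ¼)) = -48*(5 + 3*(3/2)) = -48*(5 + 9/2) = -48*19/2 = -456)
p = -456
p/(-440339/(-484755) - 1*441271) = -456/(-440339/(-484755) - 1*441271) = -456/(-440339*(-1/484755) - 441271) = -456/(440339/484755 - 441271) = -456/(-213907883266/484755) = -456*(-484755/213907883266) = 110524140/106953941633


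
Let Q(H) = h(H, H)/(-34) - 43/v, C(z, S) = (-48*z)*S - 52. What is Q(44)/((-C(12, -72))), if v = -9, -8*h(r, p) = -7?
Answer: -11633/101396160 ≈ -0.00011473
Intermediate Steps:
C(z, S) = -52 - 48*S*z (C(z, S) = -48*S*z - 52 = -52 - 48*S*z)
h(r, p) = 7/8 (h(r, p) = -1/8*(-7) = 7/8)
Q(H) = 11633/2448 (Q(H) = (7/8)/(-34) - 43/(-9) = (7/8)*(-1/34) - 43*(-1/9) = -7/272 + 43/9 = 11633/2448)
Q(44)/((-C(12, -72))) = 11633/(2448*((-(-52 - 48*(-72)*12)))) = 11633/(2448*((-(-52 + 41472)))) = 11633/(2448*((-1*41420))) = (11633/2448)/(-41420) = (11633/2448)*(-1/41420) = -11633/101396160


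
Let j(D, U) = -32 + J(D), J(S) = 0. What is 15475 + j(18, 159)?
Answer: 15443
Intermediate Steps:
j(D, U) = -32 (j(D, U) = -32 + 0 = -32)
15475 + j(18, 159) = 15475 - 32 = 15443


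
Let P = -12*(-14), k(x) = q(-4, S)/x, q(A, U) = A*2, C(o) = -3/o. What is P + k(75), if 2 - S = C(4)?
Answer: 12592/75 ≈ 167.89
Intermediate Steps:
S = 11/4 (S = 2 - (-3)/4 = 2 - 1*(-¾) = 2 + ¾ = 11/4 ≈ 2.7500)
q(A, U) = 2*A
k(x) = -8/x (k(x) = (2*(-4))/x = -8/x)
P = 168
P + k(75) = 168 - 8/75 = 12592/75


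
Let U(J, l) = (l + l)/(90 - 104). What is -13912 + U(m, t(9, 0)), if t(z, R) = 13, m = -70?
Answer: -97397/7 ≈ -13914.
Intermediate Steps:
U(J, l) = -l/7 (U(J, l) = (2*l)/(-14) = (2*l)*(-1/14) = -l/7)
-13912 + U(m, t(9, 0)) = -13912 - 1/7*13 = -13912 - 13/7 = -97397/7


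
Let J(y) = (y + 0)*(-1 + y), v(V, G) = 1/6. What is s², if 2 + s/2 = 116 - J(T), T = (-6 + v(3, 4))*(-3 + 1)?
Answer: 35344/81 ≈ 436.35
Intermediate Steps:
v(V, G) = ⅙
T = 35/3 (T = (-6 + ⅙)*(-3 + 1) = -35/6*(-2) = 35/3 ≈ 11.667)
J(y) = y*(-1 + y)
s = -188/9 (s = -4 + 2*(116 - 35*(-1 + 35/3)/3) = -4 + 2*(116 - 35*32/(3*3)) = -4 + 2*(116 - 1*1120/9) = -4 + 2*(116 - 1120/9) = -4 + 2*(-76/9) = -4 - 152/9 = -188/9 ≈ -20.889)
s² = (-188/9)² = 35344/81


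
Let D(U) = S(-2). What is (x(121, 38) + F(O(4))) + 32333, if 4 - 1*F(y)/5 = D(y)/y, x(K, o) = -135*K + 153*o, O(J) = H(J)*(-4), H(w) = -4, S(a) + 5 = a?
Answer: 349347/16 ≈ 21834.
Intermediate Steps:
S(a) = -5 + a
D(U) = -7 (D(U) = -5 - 2 = -7)
O(J) = 16 (O(J) = -4*(-4) = 16)
F(y) = 20 + 35/y (F(y) = 20 - (-35)/y = 20 + 35/y)
(x(121, 38) + F(O(4))) + 32333 = ((-135*121 + 153*38) + (20 + 35/16)) + 32333 = ((-16335 + 5814) + (20 + 35*(1/16))) + 32333 = (-10521 + (20 + 35/16)) + 32333 = (-10521 + 355/16) + 32333 = -167981/16 + 32333 = 349347/16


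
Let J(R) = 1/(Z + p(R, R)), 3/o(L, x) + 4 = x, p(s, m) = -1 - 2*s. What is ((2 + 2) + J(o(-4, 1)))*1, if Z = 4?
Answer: 21/5 ≈ 4.2000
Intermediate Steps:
o(L, x) = 3/(-4 + x)
J(R) = 1/(3 - 2*R) (J(R) = 1/(4 + (-1 - 2*R)) = 1/(3 - 2*R))
((2 + 2) + J(o(-4, 1)))*1 = ((2 + 2) - 1/(-3 + 2*(3/(-4 + 1))))*1 = (4 - 1/(-3 + 2*(3/(-3))))*1 = (4 - 1/(-3 + 2*(3*(-⅓))))*1 = (4 - 1/(-3 + 2*(-1)))*1 = (4 - 1/(-3 - 2))*1 = (4 - 1/(-5))*1 = (4 - 1*(-⅕))*1 = (4 + ⅕)*1 = (21/5)*1 = 21/5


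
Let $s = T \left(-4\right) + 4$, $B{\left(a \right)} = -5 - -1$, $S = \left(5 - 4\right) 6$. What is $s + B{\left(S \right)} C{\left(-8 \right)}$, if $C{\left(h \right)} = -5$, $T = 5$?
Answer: $4$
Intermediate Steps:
$S = 6$ ($S = 1 \cdot 6 = 6$)
$B{\left(a \right)} = -4$ ($B{\left(a \right)} = -5 + 1 = -4$)
$s = -16$ ($s = 5 \left(-4\right) + 4 = -20 + 4 = -16$)
$s + B{\left(S \right)} C{\left(-8 \right)} = -16 - -20 = -16 + 20 = 4$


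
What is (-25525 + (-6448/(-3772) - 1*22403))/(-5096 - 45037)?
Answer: 45194492/47275419 ≈ 0.95598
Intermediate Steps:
(-25525 + (-6448/(-3772) - 1*22403))/(-5096 - 45037) = (-25525 + (-6448*(-1/3772) - 22403))/(-50133) = (-25525 + (1612/943 - 22403))*(-1/50133) = (-25525 - 21124417/943)*(-1/50133) = -45194492/943*(-1/50133) = 45194492/47275419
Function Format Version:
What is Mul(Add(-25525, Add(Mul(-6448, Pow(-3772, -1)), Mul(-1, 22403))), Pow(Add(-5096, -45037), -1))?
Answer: Rational(45194492, 47275419) ≈ 0.95598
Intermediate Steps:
Mul(Add(-25525, Add(Mul(-6448, Pow(-3772, -1)), Mul(-1, 22403))), Pow(Add(-5096, -45037), -1)) = Mul(Add(-25525, Add(Mul(-6448, Rational(-1, 3772)), -22403)), Pow(-50133, -1)) = Mul(Add(-25525, Add(Rational(1612, 943), -22403)), Rational(-1, 50133)) = Mul(Add(-25525, Rational(-21124417, 943)), Rational(-1, 50133)) = Mul(Rational(-45194492, 943), Rational(-1, 50133)) = Rational(45194492, 47275419)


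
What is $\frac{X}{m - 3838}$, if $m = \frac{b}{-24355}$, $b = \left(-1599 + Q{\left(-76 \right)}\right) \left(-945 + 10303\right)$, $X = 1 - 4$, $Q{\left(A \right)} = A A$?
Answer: $\frac{73065}{132562856} \approx 0.00055117$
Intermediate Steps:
$Q{\left(A \right)} = A^{2}$
$X = -3$
$b = 39088366$ ($b = \left(-1599 + \left(-76\right)^{2}\right) \left(-945 + 10303\right) = \left(-1599 + 5776\right) 9358 = 4177 \cdot 9358 = 39088366$)
$m = - \frac{39088366}{24355}$ ($m = \frac{39088366}{-24355} = 39088366 \left(- \frac{1}{24355}\right) = - \frac{39088366}{24355} \approx -1604.9$)
$\frac{X}{m - 3838} = - \frac{3}{- \frac{39088366}{24355} - 3838} = - \frac{3}{- \frac{132562856}{24355}} = \left(-3\right) \left(- \frac{24355}{132562856}\right) = \frac{73065}{132562856}$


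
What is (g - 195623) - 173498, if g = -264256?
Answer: -633377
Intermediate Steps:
(g - 195623) - 173498 = (-264256 - 195623) - 173498 = -459879 - 173498 = -633377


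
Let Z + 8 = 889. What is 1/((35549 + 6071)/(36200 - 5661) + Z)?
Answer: 30539/26946479 ≈ 0.0011333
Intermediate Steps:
Z = 881 (Z = -8 + 889 = 881)
1/((35549 + 6071)/(36200 - 5661) + Z) = 1/((35549 + 6071)/(36200 - 5661) + 881) = 1/(41620/30539 + 881) = 1/(26946479/30539) = 30539/26946479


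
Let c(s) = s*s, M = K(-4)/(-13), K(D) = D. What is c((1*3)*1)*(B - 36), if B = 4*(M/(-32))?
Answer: -8433/26 ≈ -324.35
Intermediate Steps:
M = 4/13 (M = -4/(-13) = -4*(-1/13) = 4/13 ≈ 0.30769)
c(s) = s²
B = -1/26 (B = 4*((4/13)/(-32)) = 4*((4/13)*(-1/32)) = 4*(-1/104) = -1/26 ≈ -0.038462)
c((1*3)*1)*(B - 36) = ((1*3)*1)²*(-1/26 - 36) = (3*1)²*(-937/26) = 3²*(-937/26) = 9*(-937/26) = -8433/26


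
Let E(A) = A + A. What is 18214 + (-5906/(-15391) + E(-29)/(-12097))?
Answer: 3391244597938/186184927 ≈ 18214.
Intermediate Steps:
E(A) = 2*A
18214 + (-5906/(-15391) + E(-29)/(-12097)) = 18214 + (-5906/(-15391) + (2*(-29))/(-12097)) = 18214 + (-5906*(-1/15391) - 58*(-1/12097)) = 18214 + (5906/15391 + 58/12097) = 18214 + 72337560/186184927 = 3391244597938/186184927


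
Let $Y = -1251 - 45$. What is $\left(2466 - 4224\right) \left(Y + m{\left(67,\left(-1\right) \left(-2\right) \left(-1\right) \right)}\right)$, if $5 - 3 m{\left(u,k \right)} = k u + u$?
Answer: $2236176$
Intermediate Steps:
$m{\left(u,k \right)} = \frac{5}{3} - \frac{u}{3} - \frac{k u}{3}$ ($m{\left(u,k \right)} = \frac{5}{3} - \frac{k u + u}{3} = \frac{5}{3} - \frac{u + k u}{3} = \frac{5}{3} - \left(\frac{u}{3} + \frac{k u}{3}\right) = \frac{5}{3} - \frac{u}{3} - \frac{k u}{3}$)
$Y = -1296$
$\left(2466 - 4224\right) \left(Y + m{\left(67,\left(-1\right) \left(-2\right) \left(-1\right) \right)}\right) = \left(2466 - 4224\right) \left(-1296 - \left(\frac{62}{3} + \frac{1}{3} \left(-1\right) \left(-2\right) \left(-1\right) 67\right)\right) = - 1758 \left(-1296 - \left(\frac{62}{3} + \frac{1}{3} \cdot 2 \left(-1\right) 67\right)\right) = - 1758 \left(-1296 - \left(\frac{62}{3} - \frac{134}{3}\right)\right) = - 1758 \left(-1296 + \left(\frac{5}{3} - \frac{67}{3} + \frac{134}{3}\right)\right) = - 1758 \left(-1296 + 24\right) = \left(-1758\right) \left(-1272\right) = 2236176$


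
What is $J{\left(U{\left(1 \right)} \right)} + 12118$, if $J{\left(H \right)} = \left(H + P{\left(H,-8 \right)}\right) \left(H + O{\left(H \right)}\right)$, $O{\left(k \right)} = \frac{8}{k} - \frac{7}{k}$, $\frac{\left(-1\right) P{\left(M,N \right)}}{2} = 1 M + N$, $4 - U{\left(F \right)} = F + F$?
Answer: $12153$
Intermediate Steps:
$U{\left(F \right)} = 4 - 2 F$ ($U{\left(F \right)} = 4 - \left(F + F\right) = 4 - 2 F$)
$P{\left(M,N \right)} = - 2 M - 2 N$ ($P{\left(M,N \right)} = - 2 \left(1 M + N\right) = - 2 \left(M + N\right) = - 2 M - 2 N$)
$O{\left(k \right)} = \frac{1}{k}$
$J{\left(H \right)} = \left(16 - H\right) \left(H + \frac{1}{H}\right)$ ($J{\left(H \right)} = \left(H - \left(-16 + 2 H\right)\right) \left(H + \frac{1}{H}\right) = \left(16 - H\right) \left(H + \frac{1}{H}\right)$)
$J{\left(U{\left(1 \right)} \right)} + 12118 = \left(-1 - \left(4 - 2\right)^{2} + 16 \left(4 - 2\right) + \frac{16}{4 - 2}\right) + 12118 = \left(-1 - 2^{2} + 16 \cdot 2 + \frac{16}{2}\right) + 12118 = \left(-1 - 4 + 32 + 16 \cdot \frac{1}{2}\right) + 12118 = \left(-1 - 4 + 32 + 8\right) + 12118 = 35 + 12118 = 12153$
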